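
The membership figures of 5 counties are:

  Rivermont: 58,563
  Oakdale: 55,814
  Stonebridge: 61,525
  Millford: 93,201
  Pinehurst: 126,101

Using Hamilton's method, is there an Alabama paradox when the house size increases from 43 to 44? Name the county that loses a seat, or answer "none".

At 43 seats: Rivermont 6, Oakdale 6, Stonebridge 7, Millford 10, Pinehurst 14.
At 44 seats: Rivermont 7, Oakdale 6, Stonebridge 7, Millford 10, Pinehurst 14.
No county's allocation decreased.

none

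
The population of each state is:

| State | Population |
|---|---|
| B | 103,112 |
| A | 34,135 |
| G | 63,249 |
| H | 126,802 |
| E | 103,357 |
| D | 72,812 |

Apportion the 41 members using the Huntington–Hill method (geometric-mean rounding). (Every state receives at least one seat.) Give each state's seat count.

With divisor 12166: modified quotas B 8.475, A 2.806, G 5.199, H 10.423, E 8.496, D 5.985.
Geometric-mean thresholds: B √(8·9)=8.485, A √(2·3)=2.449, G √(5·6)=5.477, H √(10·11)=10.488, E √(8·9)=8.485, D √(5·6)=5.477.
Each quota rounded against its threshold gives B 8, A 3, G 5, H 10, E 9, D 6 (total 41).

B=8; A=3; G=5; H=10; E=9; D=6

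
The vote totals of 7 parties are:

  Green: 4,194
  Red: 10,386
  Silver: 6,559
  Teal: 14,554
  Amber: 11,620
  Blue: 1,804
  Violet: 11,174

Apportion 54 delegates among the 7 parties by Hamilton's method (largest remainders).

Green=4, Red=9, Silver=6, Teal=13, Amber=10, Blue=2, Violet=10

Total 60291; standard divisor 60291/54 ≈ 1116.5.
Standard quotas: Green 3.7564, Red 9.3023, Silver 5.8746, Teal 13.0354, Amber 10.4075, Blue 1.6158, Violet 10.0081.
Lower quotas: Green 3, Red 9, Silver 5, Teal 13, Amber 10, Blue 1, Violet 10 (sum 51, leaving 3 seats).
Remainders in descending order: Silver 0.8746, Green 0.7564, Blue 0.6158, Amber 0.4075, Red 0.3023, Teal 0.0354, Violet 0.0081.
Largest remainders: Silver, Green, Blue receive the extra seats.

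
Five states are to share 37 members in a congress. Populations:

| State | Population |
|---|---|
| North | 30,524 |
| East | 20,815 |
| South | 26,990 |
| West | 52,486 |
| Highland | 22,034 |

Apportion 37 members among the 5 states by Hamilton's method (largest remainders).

Total 152849; standard divisor 152849/37 ≈ 4131.054.
Standard quotas: North 7.3889, East 5.0387, South 6.5334, West 12.7052, Highland 5.3337.
Lower quotas: North 7, East 5, South 6, West 12, Highland 5 (sum 35, leaving 2 seats).
Remainders in descending order: West 0.7052, South 0.5334, North 0.3889, Highland 0.3337, East 0.0387.
Largest remainders: West, South receive the extra seats.

North: 7; East: 5; South: 7; West: 13; Highland: 5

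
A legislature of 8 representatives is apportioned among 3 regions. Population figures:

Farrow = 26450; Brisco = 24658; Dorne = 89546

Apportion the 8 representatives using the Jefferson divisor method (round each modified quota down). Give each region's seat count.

Farrow 1, Brisco 1, Dorne 6

Standard divisor 140654/8 ≈ 17581.75; standard quotas: Farrow 1.504, Brisco 1.402, Dorne 5.093.
Rounding down gives 1, 1, 5 = 7 seats, so the divisor must be adjusted.
With modified divisor 14100: modified quotas Farrow 1.876, Brisco 1.749, Dorne 6.351.
Rounding down: Farrow 1, Brisco 1, Dorne 6 (total 8).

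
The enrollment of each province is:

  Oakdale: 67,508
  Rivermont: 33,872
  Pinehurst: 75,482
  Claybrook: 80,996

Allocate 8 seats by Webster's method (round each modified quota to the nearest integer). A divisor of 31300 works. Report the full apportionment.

With modified divisor 31300: modified quotas Oakdale 2.157, Rivermont 1.082, Pinehurst 2.412, Claybrook 2.588.
Rounding to the nearest integer: Oakdale 2, Rivermont 1, Pinehurst 2, Claybrook 3 (total 8).

Oakdale 2, Rivermont 1, Pinehurst 2, Claybrook 3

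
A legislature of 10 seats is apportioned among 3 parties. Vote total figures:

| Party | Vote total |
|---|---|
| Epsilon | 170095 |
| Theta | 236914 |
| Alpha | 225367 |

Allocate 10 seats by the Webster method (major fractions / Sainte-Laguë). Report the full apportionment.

Epsilon=3; Theta=4; Alpha=3

Standard divisor 632376/10 ≈ 63237.6; standard quotas: Epsilon 2.690, Theta 3.746, Alpha 3.564.
Rounding to the nearest integer gives 3, 4, 4 = 11 seats, so the divisor must be adjusted.
With modified divisor 66000: modified quotas Epsilon 2.577, Theta 3.590, Alpha 3.415.
Rounding to the nearest integer: Epsilon 3, Theta 4, Alpha 3 (total 10).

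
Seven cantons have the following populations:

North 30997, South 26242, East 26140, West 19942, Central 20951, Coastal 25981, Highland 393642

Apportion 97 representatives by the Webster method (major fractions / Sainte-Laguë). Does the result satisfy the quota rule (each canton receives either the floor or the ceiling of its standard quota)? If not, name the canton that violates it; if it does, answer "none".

Highland

Standard quotas: North 5.528, South 4.680, East 4.662, West 3.557, Central 3.736, Coastal 4.634, Highland 70.203.
Webster allocation: North 5, South 5, East 5, West 4, Central 4, Coastal 5, Highland 69.
Highland has quota 70.203 (lower 70, upper 71) but receives 69 — outside the quota interval.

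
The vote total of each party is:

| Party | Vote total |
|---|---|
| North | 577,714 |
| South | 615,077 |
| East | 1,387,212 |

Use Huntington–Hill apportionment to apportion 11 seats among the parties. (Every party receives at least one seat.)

North: 2, South: 3, East: 6

With divisor 243477: modified quotas North 2.373, South 2.526, East 5.698.
Geometric-mean thresholds: North √(2·3)=2.449, South √(2·3)=2.449, East √(5·6)=5.477.
Each quota rounded against its threshold gives North 2, South 3, East 6 (total 11).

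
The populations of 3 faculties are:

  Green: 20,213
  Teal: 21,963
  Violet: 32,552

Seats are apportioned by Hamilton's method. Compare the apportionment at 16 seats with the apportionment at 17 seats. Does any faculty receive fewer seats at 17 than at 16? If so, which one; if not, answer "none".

At 16 seats: Green 4, Teal 5, Violet 7.
At 17 seats: Green 5, Teal 5, Violet 7.
No faculty's allocation decreased.

none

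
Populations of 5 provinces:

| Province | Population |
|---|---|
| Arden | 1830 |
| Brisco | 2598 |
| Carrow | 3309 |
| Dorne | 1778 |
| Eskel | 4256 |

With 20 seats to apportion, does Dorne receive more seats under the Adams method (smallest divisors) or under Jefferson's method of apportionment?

Adams: Arden 3, Brisco 4, Carrow 4, Dorne 3, Eskel 6.
Jefferson: Arden 3, Brisco 4, Carrow 5, Dorne 2, Eskel 6.
Dorne gets 3 under Adams and 2 under Jefferson.

Adams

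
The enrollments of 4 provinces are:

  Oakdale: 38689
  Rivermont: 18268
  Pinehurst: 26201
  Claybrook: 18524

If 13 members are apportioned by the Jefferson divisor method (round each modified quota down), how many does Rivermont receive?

Standard divisor 101682/13 ≈ 7821.692; standard quotas: Oakdale 4.946, Rivermont 2.336, Pinehurst 3.350, Claybrook 2.368.
Rounding down gives 4, 2, 3, 2 = 11 seats, so the divisor must be adjusted.
With modified divisor 6500: modified quotas Oakdale 5.952, Rivermont 2.810, Pinehurst 4.031, Claybrook 2.850.
Rounding down: Oakdale 5, Rivermont 2, Pinehurst 4, Claybrook 2 (total 13).
Rivermont receives 2.

2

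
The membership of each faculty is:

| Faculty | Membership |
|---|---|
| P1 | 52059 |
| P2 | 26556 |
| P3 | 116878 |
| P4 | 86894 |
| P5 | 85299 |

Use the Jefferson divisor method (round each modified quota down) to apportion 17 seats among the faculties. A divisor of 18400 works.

P1=2, P2=1, P3=6, P4=4, P5=4

With modified divisor 18400: modified quotas P1 2.829, P2 1.443, P3 6.352, P4 4.723, P5 4.636.
Rounding down: P1 2, P2 1, P3 6, P4 4, P5 4 (total 17).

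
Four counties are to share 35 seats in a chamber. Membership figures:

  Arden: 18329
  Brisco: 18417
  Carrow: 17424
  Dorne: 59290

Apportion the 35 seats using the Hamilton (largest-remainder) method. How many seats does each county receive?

Arden: 6, Brisco: 6, Carrow: 5, Dorne: 18

The standard divisor is 113460/35 ≈ 3241.714.
Standard quotas: Arden 5.6541, Brisco 5.6813, Carrow 5.3749, Dorne 18.2897.
Lower quotas: Arden 5, Brisco 5, Carrow 5, Dorne 18 (sum 33, leaving 2 seats).
Remainders in descending order: Brisco 0.6813, Arden 0.6541, Carrow 0.3749, Dorne 0.2897.
Largest remainders: Brisco, Arden receive the extra seats.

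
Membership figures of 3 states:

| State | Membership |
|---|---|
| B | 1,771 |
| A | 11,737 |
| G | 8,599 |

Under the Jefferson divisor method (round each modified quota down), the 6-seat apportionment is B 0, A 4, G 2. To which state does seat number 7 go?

G

Priority for the next seat is population ÷ (current seats + 1).
Priorities: B 1771.000, A 2347.400, G 2866.333.
Highest priority: G.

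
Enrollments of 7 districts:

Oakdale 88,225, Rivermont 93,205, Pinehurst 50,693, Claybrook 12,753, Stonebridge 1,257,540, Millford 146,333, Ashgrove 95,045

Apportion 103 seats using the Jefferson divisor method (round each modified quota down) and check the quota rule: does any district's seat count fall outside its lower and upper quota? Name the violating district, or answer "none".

Standard quotas: Oakdale 5.211, Rivermont 5.505, Pinehurst 2.994, Claybrook 0.753, Stonebridge 74.279, Millford 8.643, Ashgrove 5.614.
Jefferson allocation: Oakdale 5, Rivermont 5, Pinehurst 3, Claybrook 0, Stonebridge 77, Millford 8, Ashgrove 5.
Stonebridge has quota 74.279 (lower 74, upper 75) but receives 77 — outside the quota interval.

Stonebridge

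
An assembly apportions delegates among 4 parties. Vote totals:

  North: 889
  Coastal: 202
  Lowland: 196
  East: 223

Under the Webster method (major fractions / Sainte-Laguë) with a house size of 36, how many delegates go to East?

Standard divisor 1510/36 ≈ 41.944; standard quotas: North 21.195, Coastal 4.816, Lowland 4.673, East 5.317.
Rounding to the nearest integer gives North 21, Coastal 5, Lowland 5, East 5 — total 36, matching the house size, so no adjustment is needed.
East receives 5.

5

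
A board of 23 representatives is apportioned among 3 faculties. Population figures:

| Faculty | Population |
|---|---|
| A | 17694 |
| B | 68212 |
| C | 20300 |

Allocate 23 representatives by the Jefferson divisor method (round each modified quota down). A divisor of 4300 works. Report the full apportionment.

A 4, B 15, C 4

With modified divisor 4300: modified quotas A 4.115, B 15.863, C 4.721.
Rounding down: A 4, B 15, C 4 (total 23).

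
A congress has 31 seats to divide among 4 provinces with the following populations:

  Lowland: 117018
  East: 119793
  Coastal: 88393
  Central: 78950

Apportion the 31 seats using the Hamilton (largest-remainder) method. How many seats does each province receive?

Standard divisor: 404154 ÷ 31 ≈ 13037.226.
Standard quotas: Lowland 8.9757, East 9.1885, Coastal 6.7800, Central 6.0557.
Lower quotas: Lowland 8, East 9, Coastal 6, Central 6 (sum 29, leaving 2 seats).
Remainders in descending order: Lowland 0.9757, Coastal 0.7800, East 0.1885, Central 0.0557.
The surplus seats go to Lowland, Coastal.

Lowland: 9, East: 9, Coastal: 7, Central: 6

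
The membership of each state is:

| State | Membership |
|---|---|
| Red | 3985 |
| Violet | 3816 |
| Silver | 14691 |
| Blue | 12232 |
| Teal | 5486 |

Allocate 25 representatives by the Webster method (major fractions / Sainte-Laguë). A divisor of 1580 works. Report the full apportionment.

With modified divisor 1580: modified quotas Red 2.522, Violet 2.415, Silver 9.298, Blue 7.742, Teal 3.472.
Rounding to the nearest integer: Red 3, Violet 2, Silver 9, Blue 8, Teal 3 (total 25).

Red=3; Violet=2; Silver=9; Blue=8; Teal=3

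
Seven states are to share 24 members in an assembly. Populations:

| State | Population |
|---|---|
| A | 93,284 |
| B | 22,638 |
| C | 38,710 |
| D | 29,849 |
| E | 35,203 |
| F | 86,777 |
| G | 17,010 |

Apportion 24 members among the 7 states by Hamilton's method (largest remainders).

Standard divisor: 323471 ÷ 24 ≈ 13477.958.
Standard quotas: A 6.9212, B 1.6796, C 2.8721, D 2.2147, E 2.6119, F 6.4384, G 1.2621.
Lower quotas: A 6, B 1, C 2, D 2, E 2, F 6, G 1 (sum 20, leaving 4 seats).
Remainders in descending order: A 0.9212, C 0.8721, B 0.6796, E 0.6119, F 0.4384, G 0.2621, D 0.2147.
Largest remainders: A, C, B, E receive the extra seats.

A 7, B 2, C 3, D 2, E 3, F 6, G 1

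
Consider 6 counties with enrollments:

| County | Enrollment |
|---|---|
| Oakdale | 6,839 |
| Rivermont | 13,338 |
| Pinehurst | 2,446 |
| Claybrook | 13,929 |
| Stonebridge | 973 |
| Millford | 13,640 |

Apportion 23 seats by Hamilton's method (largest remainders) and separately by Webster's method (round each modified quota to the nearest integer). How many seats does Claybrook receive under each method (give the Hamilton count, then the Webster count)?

Hamilton: Oakdale 3, Rivermont 6, Pinehurst 1, Claybrook 6, Stonebridge 1, Millford 6.
Webster: Oakdale 3, Rivermont 6, Pinehurst 1, Claybrook 7, Stonebridge 0, Millford 6.
Claybrook gets 6 under Hamilton and 7 under Webster.

6 and 7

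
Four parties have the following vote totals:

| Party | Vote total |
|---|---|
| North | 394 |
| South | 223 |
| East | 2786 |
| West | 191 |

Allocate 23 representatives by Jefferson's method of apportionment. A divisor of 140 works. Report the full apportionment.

North=2, South=1, East=19, West=1

With modified divisor 140: modified quotas North 2.814, South 1.593, East 19.900, West 1.364.
Rounding down: North 2, South 1, East 19, West 1 (total 23).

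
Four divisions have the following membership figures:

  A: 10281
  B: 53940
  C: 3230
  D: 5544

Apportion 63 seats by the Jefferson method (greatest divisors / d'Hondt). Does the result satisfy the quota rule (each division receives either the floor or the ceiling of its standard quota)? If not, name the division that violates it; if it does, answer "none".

Standard quotas: A 8.873, B 46.554, C 2.788, D 4.785.
Jefferson allocation: A 9, B 48, C 2, D 4.
B has quota 46.554 (lower 46, upper 47) but receives 48 — outside the quota interval.

B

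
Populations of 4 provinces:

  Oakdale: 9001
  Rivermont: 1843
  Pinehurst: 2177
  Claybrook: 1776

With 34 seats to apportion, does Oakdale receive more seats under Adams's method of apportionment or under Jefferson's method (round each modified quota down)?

Adams: Oakdale 20, Rivermont 5, Pinehurst 5, Claybrook 4.
Jefferson: Oakdale 21, Rivermont 4, Pinehurst 5, Claybrook 4.
Oakdale gets 20 under Adams and 21 under Jefferson.

Jefferson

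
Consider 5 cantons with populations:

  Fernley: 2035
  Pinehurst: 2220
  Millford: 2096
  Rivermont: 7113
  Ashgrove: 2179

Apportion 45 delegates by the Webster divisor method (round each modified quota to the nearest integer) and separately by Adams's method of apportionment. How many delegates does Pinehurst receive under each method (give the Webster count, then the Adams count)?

6 and 7

Webster: Fernley 6, Pinehurst 6, Millford 6, Rivermont 21, Ashgrove 6.
Adams: Fernley 6, Pinehurst 7, Millford 6, Rivermont 20, Ashgrove 6.
Pinehurst gets 6 under Webster and 7 under Adams.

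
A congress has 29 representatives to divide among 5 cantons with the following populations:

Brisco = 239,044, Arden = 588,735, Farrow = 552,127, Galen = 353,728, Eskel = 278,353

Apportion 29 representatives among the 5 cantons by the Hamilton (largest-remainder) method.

Standard divisor: 2011987 ÷ 29 ≈ 69378.862.
Standard quotas: Brisco 3.4455, Arden 8.4858, Farrow 7.9581, Galen 5.0985, Eskel 4.0121.
Lower quotas: Brisco 3, Arden 8, Farrow 7, Galen 5, Eskel 4 (sum 27, leaving 2 seats).
Remainders in descending order: Farrow 0.9581, Arden 0.4858, Brisco 0.4455, Galen 0.0985, Eskel 0.0121.
Largest remainders: Farrow, Arden receive the extra seats.

Brisco 3, Arden 9, Farrow 8, Galen 5, Eskel 4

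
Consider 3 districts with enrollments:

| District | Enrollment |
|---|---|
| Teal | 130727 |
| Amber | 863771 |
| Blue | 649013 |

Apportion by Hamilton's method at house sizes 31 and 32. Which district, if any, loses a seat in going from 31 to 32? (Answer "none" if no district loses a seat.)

Teal

At 31 seats: Teal 3, Amber 16, Blue 12.
At 32 seats: Teal 2, Amber 17, Blue 13.
Teal drops from 3 to 2.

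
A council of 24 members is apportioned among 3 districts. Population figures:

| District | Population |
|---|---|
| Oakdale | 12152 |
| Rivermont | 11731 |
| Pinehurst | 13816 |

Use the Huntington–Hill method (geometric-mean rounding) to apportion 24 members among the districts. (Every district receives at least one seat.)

Oakdale 8, Rivermont 7, Pinehurst 9

With divisor 1596: modified quotas Oakdale 7.614, Rivermont 7.350, Pinehurst 8.657.
Geometric-mean thresholds: Oakdale √(7·8)=7.483, Rivermont √(7·8)=7.483, Pinehurst √(8·9)=8.485.
Each quota rounded against its threshold gives Oakdale 8, Rivermont 7, Pinehurst 9 (total 24).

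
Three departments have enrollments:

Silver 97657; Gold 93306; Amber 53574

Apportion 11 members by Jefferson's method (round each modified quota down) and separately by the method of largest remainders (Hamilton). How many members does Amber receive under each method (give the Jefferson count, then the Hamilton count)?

2 and 3

Jefferson: Silver 5, Gold 4, Amber 2.
Hamilton: Silver 4, Gold 4, Amber 3.
Amber gets 2 under Jefferson and 3 under Hamilton.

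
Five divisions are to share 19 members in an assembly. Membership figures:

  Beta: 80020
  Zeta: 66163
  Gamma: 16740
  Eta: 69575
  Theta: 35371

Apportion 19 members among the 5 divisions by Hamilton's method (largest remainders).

Beta 6, Zeta 5, Gamma 1, Eta 5, Theta 2

The standard divisor is 267869/19 ≈ 14098.368.
Standard quotas: Beta 5.6758, Zeta 4.6930, Gamma 1.1874, Eta 4.9350, Theta 2.5089.
Lower quotas: Beta 5, Zeta 4, Gamma 1, Eta 4, Theta 2 (sum 16, leaving 3 seats).
Remainders in descending order: Eta 0.9350, Zeta 0.6930, Beta 0.6758, Theta 0.5089, Gamma 0.1874.
The surplus seats go to Eta, Zeta, Beta.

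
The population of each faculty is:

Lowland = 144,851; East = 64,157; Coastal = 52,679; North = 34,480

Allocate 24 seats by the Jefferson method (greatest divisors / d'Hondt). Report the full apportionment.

Lowland 12; East 5; Coastal 4; North 3

Standard divisor 296167/24 ≈ 12340.292; standard quotas: Lowland 11.738, East 5.199, Coastal 4.269, North 2.794.
Rounding down gives 11, 5, 4, 2 = 22 seats, so the divisor must be adjusted.
With modified divisor 11300: modified quotas Lowland 12.819, East 5.678, Coastal 4.662, North 3.051.
Rounding down: Lowland 12, East 5, Coastal 4, North 3 (total 24).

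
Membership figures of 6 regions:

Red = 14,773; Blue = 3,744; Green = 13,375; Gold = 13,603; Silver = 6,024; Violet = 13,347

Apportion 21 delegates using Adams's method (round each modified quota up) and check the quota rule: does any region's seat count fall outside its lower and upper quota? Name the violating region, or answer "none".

Standard quotas: Red 4.783, Blue 1.212, Green 4.330, Gold 4.404, Silver 1.950, Violet 4.321.
Adams allocation: Red 5, Blue 2, Green 4, Gold 4, Silver 2, Violet 4.
Every allocation lies between the lower and upper quota.

none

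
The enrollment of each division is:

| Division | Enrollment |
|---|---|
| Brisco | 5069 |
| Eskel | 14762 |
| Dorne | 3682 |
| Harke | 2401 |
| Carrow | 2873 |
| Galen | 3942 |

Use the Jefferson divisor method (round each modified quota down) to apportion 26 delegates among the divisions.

Standard divisor 32729/26 ≈ 1258.808; standard quotas: Brisco 4.027, Eskel 11.727, Dorne 2.925, Harke 1.907, Carrow 2.282, Galen 3.132.
Rounding down gives 4, 11, 2, 1, 2, 3 = 23 seats, so the divisor must be adjusted.
With modified divisor 1170: modified quotas Brisco 4.332, Eskel 12.617, Dorne 3.147, Harke 2.052, Carrow 2.456, Galen 3.369.
Rounding down: Brisco 4, Eskel 12, Dorne 3, Harke 2, Carrow 2, Galen 3 (total 26).

Brisco: 4; Eskel: 12; Dorne: 3; Harke: 2; Carrow: 2; Galen: 3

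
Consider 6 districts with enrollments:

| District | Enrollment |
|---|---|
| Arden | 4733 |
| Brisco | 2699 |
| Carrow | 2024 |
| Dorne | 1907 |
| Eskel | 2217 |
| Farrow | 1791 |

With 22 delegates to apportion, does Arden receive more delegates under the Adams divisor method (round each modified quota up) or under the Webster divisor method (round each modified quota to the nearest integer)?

Webster

Adams: Arden 6, Brisco 4, Carrow 3, Dorne 3, Eskel 3, Farrow 3.
Webster: Arden 7, Brisco 4, Carrow 3, Dorne 3, Eskel 3, Farrow 2.
Arden gets 6 under Adams and 7 under Webster.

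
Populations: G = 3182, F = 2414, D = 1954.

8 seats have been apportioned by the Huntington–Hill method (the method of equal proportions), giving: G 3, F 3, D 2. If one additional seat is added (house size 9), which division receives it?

Priority for the next seat is population ÷ (√(s·(s+1))).
Priorities: G 918.564, F 696.862, D 797.717.
Highest priority: G.

G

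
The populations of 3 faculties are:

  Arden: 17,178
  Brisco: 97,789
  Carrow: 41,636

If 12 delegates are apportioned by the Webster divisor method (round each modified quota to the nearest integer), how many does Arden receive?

Standard divisor 156603/12 ≈ 13050.25; standard quotas: Arden 1.316, Brisco 7.493, Carrow 3.190.
Rounding to the nearest integer gives 1, 7, 3 = 11 seats, so the divisor must be adjusted.
With modified divisor 12500: modified quotas Arden 1.374, Brisco 7.823, Carrow 3.331.
Rounding to the nearest integer: Arden 1, Brisco 8, Carrow 3 (total 12).
Arden receives 1.

1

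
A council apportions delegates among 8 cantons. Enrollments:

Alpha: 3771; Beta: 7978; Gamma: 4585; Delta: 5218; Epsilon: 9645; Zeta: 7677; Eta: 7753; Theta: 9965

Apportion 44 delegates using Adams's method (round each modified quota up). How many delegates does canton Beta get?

Standard divisor 56592/44 ≈ 1286.182; standard quotas: Alpha 2.932, Beta 6.203, Gamma 3.565, Delta 4.057, Epsilon 7.499, Zeta 5.969, Eta 6.028, Theta 7.748.
Rounding up gives 3, 7, 4, 5, 8, 6, 7, 8 = 48 seats, so the divisor must be adjusted.
With modified divisor 1400: modified quotas Alpha 2.694, Beta 5.699, Gamma 3.275, Delta 3.727, Epsilon 6.889, Zeta 5.484, Eta 5.538, Theta 7.118.
Rounding up: Alpha 3, Beta 6, Gamma 4, Delta 4, Epsilon 7, Zeta 6, Eta 6, Theta 8 (total 44).
Beta receives 6.

6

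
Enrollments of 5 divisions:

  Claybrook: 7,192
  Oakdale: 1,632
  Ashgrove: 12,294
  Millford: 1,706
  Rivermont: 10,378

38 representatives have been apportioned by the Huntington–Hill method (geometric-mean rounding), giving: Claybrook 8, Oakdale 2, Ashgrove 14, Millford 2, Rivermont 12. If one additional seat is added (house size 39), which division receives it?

Priority for the next seat is population ÷ (√(s·(s+1))).
Priorities: Claybrook 847.585, Oakdale 666.261, Ashgrove 848.367, Millford 696.472, Rivermont 830.905.
Highest priority: Ashgrove.

Ashgrove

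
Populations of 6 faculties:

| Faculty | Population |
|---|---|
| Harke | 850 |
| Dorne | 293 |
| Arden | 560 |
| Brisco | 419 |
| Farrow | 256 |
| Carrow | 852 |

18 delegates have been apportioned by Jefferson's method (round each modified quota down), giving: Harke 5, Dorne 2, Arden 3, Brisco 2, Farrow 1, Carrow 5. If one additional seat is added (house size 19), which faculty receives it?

Priority for the next seat is population ÷ (current seats + 1).
Priorities: Harke 141.667, Dorne 97.667, Arden 140.000, Brisco 139.667, Farrow 128.000, Carrow 142.000.
Highest priority: Carrow.

Carrow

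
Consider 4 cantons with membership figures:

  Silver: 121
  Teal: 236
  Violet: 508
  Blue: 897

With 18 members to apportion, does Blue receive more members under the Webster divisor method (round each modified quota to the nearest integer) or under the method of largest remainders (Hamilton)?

Webster: Silver 1, Teal 2, Violet 5, Blue 10.
Hamilton: Silver 1, Teal 3, Violet 5, Blue 9.
Blue gets 10 under Webster and 9 under Hamilton.

Webster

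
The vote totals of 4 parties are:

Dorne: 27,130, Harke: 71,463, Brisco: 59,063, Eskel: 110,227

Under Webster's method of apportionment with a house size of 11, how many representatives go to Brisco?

2

Standard divisor 267883/11 ≈ 24353; standard quotas: Dorne 1.114, Harke 2.934, Brisco 2.425, Eskel 4.526.
Rounding to the nearest integer gives Dorne 1, Harke 3, Brisco 2, Eskel 5 — total 11, matching the house size, so no adjustment is needed.
Brisco receives 2.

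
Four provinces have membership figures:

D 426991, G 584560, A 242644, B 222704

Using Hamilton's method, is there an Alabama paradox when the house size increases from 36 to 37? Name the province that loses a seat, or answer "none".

At 36 seats: D 10, G 14, A 6, B 6.
At 37 seats: D 11, G 15, A 6, B 5.
B drops from 6 to 5.

B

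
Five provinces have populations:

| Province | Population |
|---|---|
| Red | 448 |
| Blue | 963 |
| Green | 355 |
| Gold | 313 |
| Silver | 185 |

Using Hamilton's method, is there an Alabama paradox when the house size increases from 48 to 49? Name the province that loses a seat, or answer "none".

At 48 seats: Red 9, Blue 20, Green 8, Gold 7, Silver 4.
At 49 seats: Red 10, Blue 21, Green 7, Gold 7, Silver 4.
Green drops from 8 to 7.

Green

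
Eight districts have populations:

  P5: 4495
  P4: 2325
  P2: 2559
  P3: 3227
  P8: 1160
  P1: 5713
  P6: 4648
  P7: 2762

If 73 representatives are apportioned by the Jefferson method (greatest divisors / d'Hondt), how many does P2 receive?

7

Standard divisor 26889/73 ≈ 368.342; standard quotas: P5 12.203, P4 6.312, P2 6.947, P3 8.761, P8 3.149, P1 15.510, P6 12.619, P7 7.498.
Rounding down gives 12, 6, 6, 8, 3, 15, 12, 7 = 69 seats, so the divisor must be adjusted.
With modified divisor 350: modified quotas P5 12.843, P4 6.643, P2 7.311, P3 9.220, P8 3.314, P1 16.323, P6 13.280, P7 7.891.
Rounding down: P5 12, P4 6, P2 7, P3 9, P8 3, P1 16, P6 13, P7 7 (total 73).
P2 receives 7.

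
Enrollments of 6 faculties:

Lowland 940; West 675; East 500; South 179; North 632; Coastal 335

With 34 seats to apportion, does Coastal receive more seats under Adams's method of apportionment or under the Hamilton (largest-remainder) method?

Adams

Adams: Lowland 9, West 7, East 5, South 2, North 7, Coastal 4.
Hamilton: Lowland 10, West 7, East 5, South 2, North 7, Coastal 3.
Coastal gets 4 under Adams and 3 under Hamilton.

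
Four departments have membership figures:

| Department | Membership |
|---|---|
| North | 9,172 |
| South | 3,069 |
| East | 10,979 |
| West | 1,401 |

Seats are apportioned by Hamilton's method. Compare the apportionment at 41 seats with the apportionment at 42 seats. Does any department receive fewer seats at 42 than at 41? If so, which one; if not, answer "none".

West

At 41 seats: North 15, South 5, East 18, West 3.
At 42 seats: North 16, South 5, East 19, West 2.
West drops from 3 to 2.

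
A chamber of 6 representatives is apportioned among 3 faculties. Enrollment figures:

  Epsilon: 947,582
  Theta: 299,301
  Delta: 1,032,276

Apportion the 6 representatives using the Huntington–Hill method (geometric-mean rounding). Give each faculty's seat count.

With divisor 404137: modified quotas Epsilon 2.345, Theta 0.741, Delta 2.554.
Geometric-mean thresholds: Epsilon √(2·3)=2.449, Theta (min 1), Delta √(2·3)=2.449.
Each quota rounded against its threshold gives Epsilon 2, Theta 1, Delta 3 (total 6).

Epsilon 2; Theta 1; Delta 3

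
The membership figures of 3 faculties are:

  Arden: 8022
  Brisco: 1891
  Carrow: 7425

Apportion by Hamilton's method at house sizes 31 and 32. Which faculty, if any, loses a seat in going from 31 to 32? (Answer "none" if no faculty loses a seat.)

At 31 seats: Arden 14, Brisco 4, Carrow 13.
At 32 seats: Arden 15, Brisco 3, Carrow 14.
Brisco drops from 4 to 3.

Brisco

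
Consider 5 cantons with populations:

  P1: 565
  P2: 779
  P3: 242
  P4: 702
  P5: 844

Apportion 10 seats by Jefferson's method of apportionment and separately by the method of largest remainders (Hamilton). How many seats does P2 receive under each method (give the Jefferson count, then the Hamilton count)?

3 and 2

Jefferson: P1 2, P2 3, P3 0, P4 2, P5 3.
Hamilton: P1 2, P2 2, P3 1, P4 2, P5 3.
P2 gets 3 under Jefferson and 2 under Hamilton.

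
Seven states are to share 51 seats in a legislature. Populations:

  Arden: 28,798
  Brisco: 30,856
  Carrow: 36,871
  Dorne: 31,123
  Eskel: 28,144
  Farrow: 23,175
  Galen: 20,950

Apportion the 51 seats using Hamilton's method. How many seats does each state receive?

Arden 7, Brisco 8, Carrow 10, Dorne 8, Eskel 7, Farrow 6, Galen 5

Total 199917; standard divisor 199917/51 ≈ 3919.941.
Standard quotas: Arden 7.3465, Brisco 7.8715, Carrow 9.4060, Dorne 7.9397, Eskel 7.1797, Farrow 5.9121, Galen 5.3445.
Lower quotas: Arden 7, Brisco 7, Carrow 9, Dorne 7, Eskel 7, Farrow 5, Galen 5 (sum 47, leaving 4 seats).
Remainders in descending order: Dorne 0.9397, Farrow 0.9121, Brisco 0.8715, Carrow 0.4060, Arden 0.3465, Galen 0.3445, Eskel 0.1797.
The surplus seats go to Dorne, Farrow, Brisco, Carrow.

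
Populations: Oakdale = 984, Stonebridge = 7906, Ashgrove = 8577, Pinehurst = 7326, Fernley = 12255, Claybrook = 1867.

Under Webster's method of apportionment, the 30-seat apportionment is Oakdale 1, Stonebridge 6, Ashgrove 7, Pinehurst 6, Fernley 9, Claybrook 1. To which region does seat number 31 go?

Priority for the next seat is population ÷ (current seats + 0.5).
Priorities: Oakdale 656.000, Stonebridge 1216.308, Ashgrove 1143.600, Pinehurst 1127.077, Fernley 1290.000, Claybrook 1244.667.
Highest priority: Fernley.

Fernley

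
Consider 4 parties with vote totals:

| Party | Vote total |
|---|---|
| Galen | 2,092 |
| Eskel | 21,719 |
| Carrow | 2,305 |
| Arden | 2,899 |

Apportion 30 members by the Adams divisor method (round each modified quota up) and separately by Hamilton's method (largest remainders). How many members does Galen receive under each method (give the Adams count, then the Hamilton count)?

Adams: Galen 3, Eskel 21, Carrow 3, Arden 3.
Hamilton: Galen 2, Eskel 23, Carrow 2, Arden 3.
Galen gets 3 under Adams and 2 under Hamilton.

3 and 2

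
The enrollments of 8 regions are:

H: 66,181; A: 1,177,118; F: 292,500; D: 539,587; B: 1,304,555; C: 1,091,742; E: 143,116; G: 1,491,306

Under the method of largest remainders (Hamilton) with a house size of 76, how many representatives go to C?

13

Standard divisor: 6106105 ÷ 76 ≈ 80343.487.
Standard quotas: H 0.8237, A 14.6511, F 3.6406, D 6.7160, B 16.2372, C 13.5884, E 1.7813, G 18.5616.
Lower quotas: H 0, A 14, F 3, D 6, B 16, C 13, E 1, G 18 (sum 71, leaving 5 seats).
Remainders in descending order: H 0.8237, E 0.7813, D 0.7160, A 0.6511, F 0.6406, C 0.5884, G 0.5616, B 0.2372.
Largest remainders: H, E, D, A, F receive the extra seats.
C receives 13.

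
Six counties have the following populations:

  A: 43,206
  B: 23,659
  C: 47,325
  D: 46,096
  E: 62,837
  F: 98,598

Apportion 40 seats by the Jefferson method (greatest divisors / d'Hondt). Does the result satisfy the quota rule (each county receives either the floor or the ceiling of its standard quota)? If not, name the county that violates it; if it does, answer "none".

Standard quotas: A 5.372, B 2.942, C 5.884, D 5.731, E 7.813, F 12.259.
Jefferson allocation: A 5, B 3, C 6, D 6, E 8, F 12.
Every allocation lies between the lower and upper quota.

none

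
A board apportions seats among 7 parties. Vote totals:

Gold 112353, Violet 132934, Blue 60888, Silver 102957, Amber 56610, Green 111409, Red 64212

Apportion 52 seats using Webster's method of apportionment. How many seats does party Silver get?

8

Standard divisor 641363/52 ≈ 12333.904; standard quotas: Gold 9.109, Violet 10.778, Blue 4.937, Silver 8.347, Amber 4.590, Green 9.033, Red 5.206.
Rounding to the nearest integer gives Gold 9, Violet 11, Blue 5, Silver 8, Amber 5, Green 9, Red 5 — total 52, matching the house size, so no adjustment is needed.
Silver receives 8.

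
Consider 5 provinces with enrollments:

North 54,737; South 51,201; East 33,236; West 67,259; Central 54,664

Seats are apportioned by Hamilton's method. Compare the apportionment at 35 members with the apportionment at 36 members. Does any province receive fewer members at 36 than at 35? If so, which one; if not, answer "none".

none

At 35 seats: North 7, South 7, East 5, West 9, Central 7.
At 36 seats: North 8, South 7, East 5, West 9, Central 7.
No province's allocation decreased.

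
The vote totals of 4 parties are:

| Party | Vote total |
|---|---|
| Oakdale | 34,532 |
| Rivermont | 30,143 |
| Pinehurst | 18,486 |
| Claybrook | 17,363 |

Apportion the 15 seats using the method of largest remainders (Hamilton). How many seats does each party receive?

The standard divisor is 100524/15 ≈ 6701.6.
Standard quotas: Oakdale 5.1528, Rivermont 4.4979, Pinehurst 2.7584, Claybrook 2.5909.
Lower quotas: Oakdale 5, Rivermont 4, Pinehurst 2, Claybrook 2 (sum 13, leaving 2 seats).
Remainders in descending order: Pinehurst 0.7584, Claybrook 0.5909, Rivermont 0.4979, Oakdale 0.1528.
The surplus seats go to Pinehurst, Claybrook.

Oakdale 5, Rivermont 4, Pinehurst 3, Claybrook 3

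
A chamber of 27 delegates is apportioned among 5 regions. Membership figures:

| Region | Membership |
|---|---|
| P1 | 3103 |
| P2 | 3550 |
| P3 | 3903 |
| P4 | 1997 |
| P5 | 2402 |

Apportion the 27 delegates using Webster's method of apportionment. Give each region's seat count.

P1 6, P2 6, P3 7, P4 4, P5 4

Standard divisor 14955/27 ≈ 553.889; standard quotas: P1 5.602, P2 6.409, P3 7.047, P4 3.605, P5 4.337.
Rounding to the nearest integer gives P1 6, P2 6, P3 7, P4 4, P5 4 — total 27, matching the house size, so no adjustment is needed.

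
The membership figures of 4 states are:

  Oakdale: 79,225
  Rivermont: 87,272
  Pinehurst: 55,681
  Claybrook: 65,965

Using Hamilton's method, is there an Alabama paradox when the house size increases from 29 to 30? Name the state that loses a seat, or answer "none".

At 29 seats: Oakdale 8, Rivermont 9, Pinehurst 5, Claybrook 7.
At 30 seats: Oakdale 8, Rivermont 9, Pinehurst 6, Claybrook 7.
No state's allocation decreased.

none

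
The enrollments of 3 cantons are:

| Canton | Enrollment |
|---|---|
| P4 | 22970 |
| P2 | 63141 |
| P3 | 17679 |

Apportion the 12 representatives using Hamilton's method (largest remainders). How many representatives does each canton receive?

P4: 3, P2: 7, P3: 2

Standard divisor: 103790 ÷ 12 ≈ 8649.167.
Standard quotas: P4 2.6557, P2 7.3002, P3 2.0440.
Lower quotas: P4 2, P2 7, P3 2 (sum 11, leaving 1 seat).
Remainders in descending order: P4 0.6557, P2 0.3002, P3 0.0440.
Largest remainder: P4 receives the extra seat.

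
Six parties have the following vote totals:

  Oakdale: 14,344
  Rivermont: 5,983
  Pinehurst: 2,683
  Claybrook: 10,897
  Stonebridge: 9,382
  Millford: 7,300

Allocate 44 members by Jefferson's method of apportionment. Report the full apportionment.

Standard divisor 50589/44 ≈ 1149.75; standard quotas: Oakdale 12.476, Rivermont 5.204, Pinehurst 2.334, Claybrook 9.478, Stonebridge 8.160, Millford 6.349.
Rounding down gives 12, 5, 2, 9, 8, 6 = 42 seats, so the divisor must be adjusted.
With modified divisor 1070: modified quotas Oakdale 13.406, Rivermont 5.592, Pinehurst 2.507, Claybrook 10.184, Stonebridge 8.768, Millford 6.822.
Rounding down: Oakdale 13, Rivermont 5, Pinehurst 2, Claybrook 10, Stonebridge 8, Millford 6 (total 44).

Oakdale: 13, Rivermont: 5, Pinehurst: 2, Claybrook: 10, Stonebridge: 8, Millford: 6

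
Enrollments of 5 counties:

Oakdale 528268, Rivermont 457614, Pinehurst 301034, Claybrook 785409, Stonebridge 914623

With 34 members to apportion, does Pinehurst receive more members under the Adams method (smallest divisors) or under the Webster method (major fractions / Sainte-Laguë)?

Adams

Adams: Oakdale 6, Rivermont 5, Pinehurst 4, Claybrook 9, Stonebridge 10.
Webster: Oakdale 6, Rivermont 5, Pinehurst 3, Claybrook 9, Stonebridge 11.
Pinehurst gets 4 under Adams and 3 under Webster.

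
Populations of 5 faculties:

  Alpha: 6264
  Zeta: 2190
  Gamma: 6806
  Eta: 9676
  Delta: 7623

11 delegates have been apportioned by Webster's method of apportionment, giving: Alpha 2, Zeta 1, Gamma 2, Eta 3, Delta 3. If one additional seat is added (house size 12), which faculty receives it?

Eta

Priority for the next seat is population ÷ (current seats + 0.5).
Priorities: Alpha 2505.600, Zeta 1460.000, Gamma 2722.400, Eta 2764.571, Delta 2178.000.
Highest priority: Eta.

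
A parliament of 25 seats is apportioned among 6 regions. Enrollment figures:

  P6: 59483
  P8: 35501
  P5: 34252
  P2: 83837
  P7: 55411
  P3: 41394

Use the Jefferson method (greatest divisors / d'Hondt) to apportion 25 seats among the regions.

P6=5, P8=3, P5=3, P2=7, P7=4, P3=3

Standard divisor 309878/25 ≈ 12395.12; standard quotas: P6 4.799, P8 2.864, P5 2.763, P2 6.764, P7 4.470, P3 3.340.
Rounding down gives 4, 2, 2, 6, 4, 3 = 21 seats, so the divisor must be adjusted.
With modified divisor 11200: modified quotas P6 5.311, P8 3.170, P5 3.058, P2 7.485, P7 4.947, P3 3.696.
Rounding down: P6 5, P8 3, P5 3, P2 7, P7 4, P3 3 (total 25).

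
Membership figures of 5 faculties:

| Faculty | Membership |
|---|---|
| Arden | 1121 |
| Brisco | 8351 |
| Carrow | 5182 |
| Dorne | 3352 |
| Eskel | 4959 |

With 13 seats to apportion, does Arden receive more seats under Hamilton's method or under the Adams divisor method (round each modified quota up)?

Adams

Hamilton: Arden 0, Brisco 5, Carrow 3, Dorne 2, Eskel 3.
Adams: Arden 1, Brisco 4, Carrow 3, Dorne 2, Eskel 3.
Arden gets 0 under Hamilton and 1 under Adams.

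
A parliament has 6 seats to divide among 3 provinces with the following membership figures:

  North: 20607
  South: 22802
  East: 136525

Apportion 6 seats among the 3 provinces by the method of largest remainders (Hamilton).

Total 179934; standard divisor 179934/6 = 29989.
Standard quotas: North 0.6872, South 0.7603, East 4.5525.
Lower quotas: North 0, South 0, East 4 (sum 4, leaving 2 seats).
Remainders in descending order: South 0.7603, North 0.6872, East 0.5525.
Largest remainders: South, North receive the extra seats.

North: 1, South: 1, East: 4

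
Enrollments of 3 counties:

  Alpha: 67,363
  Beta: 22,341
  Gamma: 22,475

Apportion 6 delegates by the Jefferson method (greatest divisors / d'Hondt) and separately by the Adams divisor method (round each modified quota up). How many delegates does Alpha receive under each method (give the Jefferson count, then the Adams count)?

4 and 3

Jefferson: Alpha 4, Beta 1, Gamma 1.
Adams: Alpha 3, Beta 1, Gamma 2.
Alpha gets 4 under Jefferson and 3 under Adams.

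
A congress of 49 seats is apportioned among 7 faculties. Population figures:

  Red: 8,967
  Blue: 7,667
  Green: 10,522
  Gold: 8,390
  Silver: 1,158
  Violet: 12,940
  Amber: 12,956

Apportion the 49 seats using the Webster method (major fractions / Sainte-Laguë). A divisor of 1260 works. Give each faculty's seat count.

With modified divisor 1260: modified quotas Red 7.117, Blue 6.085, Green 8.351, Gold 6.659, Silver 0.919, Violet 10.270, Amber 10.283.
Rounding to the nearest integer: Red 7, Blue 6, Green 8, Gold 7, Silver 1, Violet 10, Amber 10 (total 49).

Red 7; Blue 6; Green 8; Gold 7; Silver 1; Violet 10; Amber 10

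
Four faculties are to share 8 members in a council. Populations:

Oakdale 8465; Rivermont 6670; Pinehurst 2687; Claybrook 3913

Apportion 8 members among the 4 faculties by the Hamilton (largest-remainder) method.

Oakdale=3, Rivermont=3, Pinehurst=1, Claybrook=1

Total 21735; standard divisor 21735/8 ≈ 2716.875.
Standard quotas: Oakdale 3.1157, Rivermont 2.4550, Pinehurst 0.9890, Claybrook 1.4403.
Lower quotas: Oakdale 3, Rivermont 2, Pinehurst 0, Claybrook 1 (sum 6, leaving 2 seats).
Remainders in descending order: Pinehurst 0.9890, Rivermont 0.4550, Claybrook 0.4403, Oakdale 0.1157.
The surplus seats go to Pinehurst, Rivermont.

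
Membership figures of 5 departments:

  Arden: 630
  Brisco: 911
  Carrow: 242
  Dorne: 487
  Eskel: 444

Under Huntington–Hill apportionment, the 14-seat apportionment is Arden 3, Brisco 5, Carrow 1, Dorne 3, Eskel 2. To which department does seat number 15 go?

Priority for the next seat is population ÷ (√(s·(s+1))).
Priorities: Arden 181.865, Brisco 166.325, Carrow 171.120, Dorne 140.585, Eskel 181.262.
Highest priority: Arden.

Arden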